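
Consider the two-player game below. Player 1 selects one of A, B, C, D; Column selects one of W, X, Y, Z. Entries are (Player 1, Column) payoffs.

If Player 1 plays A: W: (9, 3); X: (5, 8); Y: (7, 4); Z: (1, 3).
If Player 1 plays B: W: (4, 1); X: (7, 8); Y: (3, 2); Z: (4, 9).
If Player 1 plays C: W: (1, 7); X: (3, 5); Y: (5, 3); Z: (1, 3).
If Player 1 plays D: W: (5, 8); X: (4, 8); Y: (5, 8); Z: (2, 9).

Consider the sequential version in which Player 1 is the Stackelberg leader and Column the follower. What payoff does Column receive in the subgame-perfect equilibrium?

Backward induction with Player 1 moving first.
- A: Column compares 3, 8, 4, 3 and picks X; Player 1 would get 5.
- B: Column compares 1, 8, 2, 9 and picks Z; Player 1 would get 4.
- C: Column compares 7, 5, 3, 3 and picks W; Player 1 would get 1.
- D: Column compares 8, 8, 8, 9 and picks Z; Player 1 would get 2.
Maximizing over 5, 4, 1, 2, Player 1 chooses A. Subgame-perfect outcome: (A, X) with payoffs (5, 8).

8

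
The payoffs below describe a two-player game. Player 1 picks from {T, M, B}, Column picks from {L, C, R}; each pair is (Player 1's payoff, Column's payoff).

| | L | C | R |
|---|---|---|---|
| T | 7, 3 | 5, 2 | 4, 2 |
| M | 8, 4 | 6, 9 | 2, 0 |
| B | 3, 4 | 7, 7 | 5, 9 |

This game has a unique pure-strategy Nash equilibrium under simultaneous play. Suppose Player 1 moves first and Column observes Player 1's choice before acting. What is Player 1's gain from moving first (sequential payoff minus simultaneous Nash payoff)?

Backward induction with Player 1 moving first.
- T: BR = L, leader payoff 7.
- M: BR = C, leader payoff 6.
- B: BR = R, leader payoff 5.
Player 1's induced payoffs are 7, 6, 5, so Player 1 commits to T. Subgame-perfect outcome: (T, L) with payoffs (7, 3).
Now find the simultaneous Nash equilibrium.
Player 1's best replies: L→M; C→B; R→B.
Column's best replies: T→L; M→C; B→R.
Only (B, R) has each player best-responding; Nash payoffs (5, 9).
Player 1's commitment gain: 7 − 5 = 2.

2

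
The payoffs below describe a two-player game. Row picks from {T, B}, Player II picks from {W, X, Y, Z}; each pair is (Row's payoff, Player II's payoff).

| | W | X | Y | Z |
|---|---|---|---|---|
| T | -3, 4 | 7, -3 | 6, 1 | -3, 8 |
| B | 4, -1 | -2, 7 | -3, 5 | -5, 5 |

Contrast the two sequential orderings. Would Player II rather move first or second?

first

If Row leads: Player II's best replies are T→Z, B→X; Row's induced payoffs -3, -2; outcome (B, X), payoffs (-2, 7).
If Player II leads: Row's best replies are W→B, X→T, Y→T, Z→T; Player II's induced payoffs -1, -3, 1, 8; outcome (T, Z), payoffs (-3, 8).
Player II gets 8 moving first and 7 moving second, so Player II prefers to move first.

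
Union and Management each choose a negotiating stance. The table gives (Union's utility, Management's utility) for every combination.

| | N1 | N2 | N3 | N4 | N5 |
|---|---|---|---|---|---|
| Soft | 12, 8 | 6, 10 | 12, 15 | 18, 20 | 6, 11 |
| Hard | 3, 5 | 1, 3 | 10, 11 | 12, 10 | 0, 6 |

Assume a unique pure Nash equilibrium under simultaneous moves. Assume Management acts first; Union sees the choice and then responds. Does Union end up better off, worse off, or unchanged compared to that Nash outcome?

Union best-responds to each possible Management move:
- N1: Union compares 12, 3 and picks Soft; Management would get 8.
- N2: Union compares 6, 1 and picks Soft; Management would get 10.
- N3: Union compares 12, 10 and picks Soft; Management would get 15.
- N4: Union compares 18, 12 and picks Soft; Management would get 20.
- N5: Union compares 6, 0 and picks Soft; Management would get 11.
Management's induced payoffs are 8, 10, 15, 20, 11, so Management commits to N4. Subgame-perfect outcome: (Soft, N4) with payoffs (18, 20).
Now find the simultaneous Nash equilibrium.
Union's best replies: N1→Soft; N2→Soft; N3→Soft; N4→Soft; N5→Soft.
Management's best replies: Soft→N4; Hard→N3.
The unique mutual best reply is (Soft, N4), giving (18, 20).
Union earns 18 sequentially versus 18 at the Nash outcome: unchanged.

unchanged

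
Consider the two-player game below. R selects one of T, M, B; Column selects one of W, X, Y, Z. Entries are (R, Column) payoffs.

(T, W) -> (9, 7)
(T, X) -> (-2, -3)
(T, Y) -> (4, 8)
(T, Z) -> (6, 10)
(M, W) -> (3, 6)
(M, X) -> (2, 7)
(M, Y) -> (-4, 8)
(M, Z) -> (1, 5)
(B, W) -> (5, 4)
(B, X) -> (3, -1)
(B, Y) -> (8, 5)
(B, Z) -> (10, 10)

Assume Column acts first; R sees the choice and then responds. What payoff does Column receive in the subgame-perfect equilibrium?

Solve by backward induction (Column leads).
- W → R plays T (best of 9, 3, 5); Column gets 7.
- X → R plays B (best of -2, 2, 3); Column gets -1.
- Y → R plays B (best of 4, -4, 8); Column gets 5.
- Z → R plays B (best of 6, 1, 10); Column gets 10.
Among 7, -1, 5, 10, the best is 10 at Z. Subgame-perfect outcome: (B, Z) with payoffs (10, 10).

10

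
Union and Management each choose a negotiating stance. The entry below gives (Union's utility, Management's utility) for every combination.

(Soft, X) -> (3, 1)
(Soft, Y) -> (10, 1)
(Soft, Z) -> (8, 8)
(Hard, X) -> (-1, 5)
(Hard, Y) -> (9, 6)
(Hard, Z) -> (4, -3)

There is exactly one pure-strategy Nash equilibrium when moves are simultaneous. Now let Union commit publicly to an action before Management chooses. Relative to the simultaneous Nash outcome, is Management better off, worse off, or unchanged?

Backward induction with Union moving first.
- Soft → Management plays Z (best of 1, 1, 8); Union gets 8.
- Hard → Management plays Y (best of 5, 6, -3); Union gets 9.
Union's induced payoffs are 8, 9, so Union commits to Hard. Subgame-perfect outcome: (Hard, Y) with payoffs (9, 6).
For the simultaneous game, intersect best replies.
Union's best replies: X→Soft; Y→Soft; Z→Soft.
Management's best replies: Soft→Z; Hard→Y.
The unique mutual best reply is (Soft, Z), giving (8, 8).
Management earns 6 sequentially versus 8 at the Nash outcome: worse off.

worse off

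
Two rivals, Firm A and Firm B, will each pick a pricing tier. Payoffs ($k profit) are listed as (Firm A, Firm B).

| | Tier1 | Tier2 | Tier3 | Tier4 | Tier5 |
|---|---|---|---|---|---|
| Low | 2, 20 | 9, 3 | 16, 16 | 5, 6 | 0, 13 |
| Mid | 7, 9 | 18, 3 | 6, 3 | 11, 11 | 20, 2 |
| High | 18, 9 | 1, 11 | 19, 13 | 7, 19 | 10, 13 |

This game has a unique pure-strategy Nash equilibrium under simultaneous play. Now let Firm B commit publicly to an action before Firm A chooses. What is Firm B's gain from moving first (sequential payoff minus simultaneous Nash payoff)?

Backward induction with Firm B moving first.
- Tier1 → Firm A plays High (best of 2, 7, 18); Firm B gets 9.
- Tier2 → Firm A plays Mid (best of 9, 18, 1); Firm B gets 3.
- Tier3 → Firm A plays High (best of 16, 6, 19); Firm B gets 13.
- Tier4 → Firm A plays Mid (best of 5, 11, 7); Firm B gets 11.
- Tier5 → Firm A plays Mid (best of 0, 20, 10); Firm B gets 2.
Among 9, 3, 13, 11, 2, the best is 13 at Tier3. Subgame-perfect outcome: (High, Tier3) with payoffs (19, 13).
Now find the simultaneous Nash equilibrium.
Firm A's best replies: Tier1→High; Tier2→Mid; Tier3→High; Tier4→Mid; Tier5→Mid.
Firm B's best replies: Low→Tier1; Mid→Tier4; High→Tier4.
The unique mutual best reply is (Mid, Tier4), giving (11, 11).
Firm B's commitment gain: 13 − 11 = 2.

2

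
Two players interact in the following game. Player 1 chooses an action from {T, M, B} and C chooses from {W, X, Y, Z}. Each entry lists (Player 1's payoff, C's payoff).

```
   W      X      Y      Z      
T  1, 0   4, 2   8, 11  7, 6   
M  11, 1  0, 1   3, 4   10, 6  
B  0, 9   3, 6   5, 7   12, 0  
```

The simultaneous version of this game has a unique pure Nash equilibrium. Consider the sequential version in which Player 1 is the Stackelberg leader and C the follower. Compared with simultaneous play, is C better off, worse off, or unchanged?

worse off

Solve by backward induction (Player 1 leads).
- T: C compares 0, 2, 11, 6 and picks Y; Player 1 would get 8.
- M: C compares 1, 1, 4, 6 and picks Z; Player 1 would get 10.
- B: C compares 9, 6, 7, 0 and picks W; Player 1 would get 0.
Maximizing over 8, 10, 0, Player 1 chooses M. Subgame-perfect outcome: (M, Z) with payoffs (10, 6).
Under simultaneous play:
Player 1's best replies: W→M; X→T; Y→T; Z→B.
C's best replies: T→Y; M→Z; B→W.
Only (T, Y) has each player best-responding; Nash payoffs (8, 11).
C earns 6 sequentially versus 11 at the Nash outcome: worse off.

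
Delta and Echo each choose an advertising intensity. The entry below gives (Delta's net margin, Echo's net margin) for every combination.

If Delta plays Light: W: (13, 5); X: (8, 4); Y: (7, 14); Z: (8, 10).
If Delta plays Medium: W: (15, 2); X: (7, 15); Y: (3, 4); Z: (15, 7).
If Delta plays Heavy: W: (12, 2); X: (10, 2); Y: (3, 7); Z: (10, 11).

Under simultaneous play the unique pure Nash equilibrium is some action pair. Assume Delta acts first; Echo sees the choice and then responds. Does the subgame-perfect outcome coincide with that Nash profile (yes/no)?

no

Solve by backward induction (Delta leads).
- Light: Echo compares 5, 4, 14, 10 and picks Y; Delta would get 7.
- Medium: Echo compares 2, 15, 4, 7 and picks X; Delta would get 7.
- Heavy: Echo compares 2, 2, 7, 11 and picks Z; Delta would get 10.
Among 7, 7, 10, the best is 10 at Heavy. Subgame-perfect outcome: (Heavy, Z) with payoffs (10, 11).
For the simultaneous game, intersect best replies.
Delta's best replies: W→Medium; X→Heavy; Y→Light; Z→Medium.
Echo's best replies: Light→Y; Medium→X; Heavy→Z.
The unique mutual best reply is (Light, Y), giving (7, 14).
Sequential outcome (Heavy, Z) differs from the Nash profile (Light, Y).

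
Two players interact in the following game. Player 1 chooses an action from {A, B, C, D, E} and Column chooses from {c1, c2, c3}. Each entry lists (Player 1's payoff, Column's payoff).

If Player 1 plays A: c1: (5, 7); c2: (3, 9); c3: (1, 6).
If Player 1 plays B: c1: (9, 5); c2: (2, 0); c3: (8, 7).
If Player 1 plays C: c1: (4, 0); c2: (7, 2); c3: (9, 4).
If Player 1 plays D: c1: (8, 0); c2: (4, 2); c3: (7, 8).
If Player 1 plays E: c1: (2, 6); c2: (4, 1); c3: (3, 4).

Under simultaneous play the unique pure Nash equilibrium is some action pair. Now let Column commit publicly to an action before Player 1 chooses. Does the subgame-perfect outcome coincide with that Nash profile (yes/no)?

no

Solve by backward induction (Column leads).
- c1: BR = B, leader payoff 5.
- c2: BR = C, leader payoff 2.
- c3: BR = C, leader payoff 4.
Among 5, 2, 4, the best is 5 at c1. Subgame-perfect outcome: (B, c1) with payoffs (9, 5).
Now find the simultaneous Nash equilibrium.
Player 1's best replies: c1→B; c2→C; c3→C.
Column's best replies: A→c2; B→c3; C→c3; D→c3; E→c1.
The unique mutual best reply is (C, c3), giving (9, 4).
Sequential outcome (B, c1) differs from the Nash profile (C, c3).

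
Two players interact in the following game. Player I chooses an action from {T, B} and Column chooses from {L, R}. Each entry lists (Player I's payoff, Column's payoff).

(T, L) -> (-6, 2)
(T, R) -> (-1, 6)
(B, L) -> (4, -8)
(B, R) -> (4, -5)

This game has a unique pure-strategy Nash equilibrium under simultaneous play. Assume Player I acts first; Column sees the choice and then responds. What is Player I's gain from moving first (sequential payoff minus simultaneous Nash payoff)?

0

Work backward from Column's decision.
- T: Column compares 2, 6 and picks R; Player I would get -1.
- B: Column compares -8, -5 and picks R; Player I would get 4.
Among -1, 4, the best is 4 at B. Subgame-perfect outcome: (B, R) with payoffs (4, -5).
Under simultaneous play:
Player I's best replies: L→B; R→B.
Column's best replies: T→R; B→R.
The unique mutual best reply is (B, R), giving (4, -5).
Player I's commitment gain: 4 − 4 = 0.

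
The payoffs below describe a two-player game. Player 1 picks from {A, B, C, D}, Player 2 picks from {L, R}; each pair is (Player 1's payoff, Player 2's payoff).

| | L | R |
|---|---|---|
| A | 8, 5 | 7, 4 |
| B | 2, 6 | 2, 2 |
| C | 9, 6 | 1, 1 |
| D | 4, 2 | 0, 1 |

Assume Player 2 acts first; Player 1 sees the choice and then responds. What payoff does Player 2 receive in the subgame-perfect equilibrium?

6

Player 1 best-responds to each possible Player 2 move:
- L: BR = C, leader payoff 6.
- R: BR = A, leader payoff 4.
Among 6, 4, the best is 6 at L. Subgame-perfect outcome: (C, L) with payoffs (9, 6).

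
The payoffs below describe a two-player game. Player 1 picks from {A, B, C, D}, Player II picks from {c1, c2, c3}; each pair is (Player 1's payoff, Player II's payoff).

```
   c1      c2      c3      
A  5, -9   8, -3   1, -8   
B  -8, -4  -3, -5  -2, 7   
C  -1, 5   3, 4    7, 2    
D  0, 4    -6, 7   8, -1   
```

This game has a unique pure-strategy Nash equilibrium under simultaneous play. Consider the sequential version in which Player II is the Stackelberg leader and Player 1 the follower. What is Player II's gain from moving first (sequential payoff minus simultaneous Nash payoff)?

2

Player 1 best-responds to each possible Player II move:
- c1: Player 1 compares 5, -8, -1, 0 and picks A; Player II would get -9.
- c2: Player 1 compares 8, -3, 3, -6 and picks A; Player II would get -3.
- c3: Player 1 compares 1, -2, 7, 8 and picks D; Player II would get -1.
Among -9, -3, -1, the best is -1 at c3. Subgame-perfect outcome: (D, c3) with payoffs (8, -1).
Under simultaneous play:
Player 1's best replies: c1→A; c2→A; c3→D.
Player II's best replies: A→c2; B→c3; C→c1; D→c2.
The unique mutual best reply is (A, c2), giving (8, -3).
Player II's commitment gain: -1 − -3 = 2.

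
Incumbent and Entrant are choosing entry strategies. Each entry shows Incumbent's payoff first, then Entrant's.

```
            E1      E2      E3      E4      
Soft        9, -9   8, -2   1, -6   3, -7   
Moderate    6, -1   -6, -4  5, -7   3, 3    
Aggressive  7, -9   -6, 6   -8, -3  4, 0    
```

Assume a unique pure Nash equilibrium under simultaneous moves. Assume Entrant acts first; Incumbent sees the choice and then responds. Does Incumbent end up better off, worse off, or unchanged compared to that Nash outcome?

Solve by backward induction (Entrant leads).
- E1 → Incumbent plays Soft (best of 9, 6, 7); Entrant gets -9.
- E2 → Incumbent plays Soft (best of 8, -6, -6); Entrant gets -2.
- E3 → Incumbent plays Moderate (best of 1, 5, -8); Entrant gets -7.
- E4 → Incumbent plays Aggressive (best of 3, 3, 4); Entrant gets 0.
Among -9, -2, -7, 0, the best is 0 at E4. Subgame-perfect outcome: (Aggressive, E4) with payoffs (4, 0).
Under simultaneous play:
Incumbent's best replies: E1→Soft; E2→Soft; E3→Moderate; E4→Aggressive.
Entrant's best replies: Soft→E2; Moderate→E4; Aggressive→E2.
Only (Soft, E2) has each player best-responding; Nash payoffs (8, -2).
Incumbent earns 4 sequentially versus 8 at the Nash outcome: worse off.

worse off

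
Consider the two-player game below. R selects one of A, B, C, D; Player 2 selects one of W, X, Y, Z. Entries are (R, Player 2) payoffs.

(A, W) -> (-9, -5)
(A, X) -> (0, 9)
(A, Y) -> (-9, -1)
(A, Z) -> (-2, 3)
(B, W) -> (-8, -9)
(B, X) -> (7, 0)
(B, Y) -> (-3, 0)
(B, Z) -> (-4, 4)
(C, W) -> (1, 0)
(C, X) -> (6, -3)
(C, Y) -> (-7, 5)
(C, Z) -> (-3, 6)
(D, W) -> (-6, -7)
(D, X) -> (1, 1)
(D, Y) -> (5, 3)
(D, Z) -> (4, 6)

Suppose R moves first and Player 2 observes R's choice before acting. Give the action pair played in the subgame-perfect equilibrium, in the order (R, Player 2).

(D, Z)

Player 2 best-responds to each possible R move:
- A: Player 2 compares -5, 9, -1, 3 and picks X; R would get 0.
- B: Player 2 compares -9, 0, 0, 4 and picks Z; R would get -4.
- C: Player 2 compares 0, -3, 5, 6 and picks Z; R would get -3.
- D: Player 2 compares -7, 1, 3, 6 and picks Z; R would get 4.
Among 0, -4, -3, 4, the best is 4 at D. Subgame-perfect outcome: (D, Z) with payoffs (4, 6).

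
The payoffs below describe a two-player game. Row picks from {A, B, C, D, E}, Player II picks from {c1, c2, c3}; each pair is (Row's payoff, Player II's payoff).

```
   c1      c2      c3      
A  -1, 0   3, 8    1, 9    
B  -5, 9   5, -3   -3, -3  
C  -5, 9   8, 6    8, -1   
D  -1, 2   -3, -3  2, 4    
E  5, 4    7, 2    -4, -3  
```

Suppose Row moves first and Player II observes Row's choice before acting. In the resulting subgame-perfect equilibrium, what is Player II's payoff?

Backward induction with Row moving first.
- A: Player II compares 0, 8, 9 and picks c3; Row would get 1.
- B: Player II compares 9, -3, -3 and picks c1; Row would get -5.
- C: Player II compares 9, 6, -1 and picks c1; Row would get -5.
- D: Player II compares 2, -3, 4 and picks c3; Row would get 2.
- E: Player II compares 4, 2, -3 and picks c1; Row would get 5.
Maximizing over 1, -5, -5, 2, 5, Row chooses E. Subgame-perfect outcome: (E, c1) with payoffs (5, 4).

4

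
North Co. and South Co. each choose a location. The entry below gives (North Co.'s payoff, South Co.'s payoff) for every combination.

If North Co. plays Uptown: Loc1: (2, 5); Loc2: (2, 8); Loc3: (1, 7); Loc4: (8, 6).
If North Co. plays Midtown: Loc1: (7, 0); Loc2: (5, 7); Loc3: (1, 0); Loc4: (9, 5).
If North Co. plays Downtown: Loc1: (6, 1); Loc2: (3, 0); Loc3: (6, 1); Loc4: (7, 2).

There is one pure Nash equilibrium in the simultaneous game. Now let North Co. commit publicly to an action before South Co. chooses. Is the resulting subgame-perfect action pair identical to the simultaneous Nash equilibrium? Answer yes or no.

Solve by backward induction (North Co. leads).
- Uptown: BR = Loc2, leader payoff 2.
- Midtown: BR = Loc2, leader payoff 5.
- Downtown: BR = Loc4, leader payoff 7.
North Co.'s induced payoffs are 2, 5, 7, so North Co. commits to Downtown. Subgame-perfect outcome: (Downtown, Loc4) with payoffs (7, 2).
Now find the simultaneous Nash equilibrium.
North Co.'s best replies: Loc1→Midtown; Loc2→Midtown; Loc3→Downtown; Loc4→Midtown.
South Co.'s best replies: Uptown→Loc2; Midtown→Loc2; Downtown→Loc4.
The unique mutual best reply is (Midtown, Loc2), giving (5, 7).
Sequential outcome (Downtown, Loc4) differs from the Nash profile (Midtown, Loc2).

no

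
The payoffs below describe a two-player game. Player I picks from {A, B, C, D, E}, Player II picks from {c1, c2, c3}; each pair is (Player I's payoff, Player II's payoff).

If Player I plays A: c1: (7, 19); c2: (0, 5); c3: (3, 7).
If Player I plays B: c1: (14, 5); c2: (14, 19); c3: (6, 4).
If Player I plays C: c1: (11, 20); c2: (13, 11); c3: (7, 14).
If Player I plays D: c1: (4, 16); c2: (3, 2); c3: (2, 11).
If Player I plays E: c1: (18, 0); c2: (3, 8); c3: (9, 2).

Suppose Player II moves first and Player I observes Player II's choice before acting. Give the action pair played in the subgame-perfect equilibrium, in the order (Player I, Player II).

Work backward from Player I's decision.
- c1 → Player I plays E (best of 7, 14, 11, 4, 18); Player II gets 0.
- c2 → Player I plays B (best of 0, 14, 13, 3, 3); Player II gets 19.
- c3 → Player I plays E (best of 3, 6, 7, 2, 9); Player II gets 2.
Player II's induced payoffs are 0, 19, 2, so Player II commits to c2. Subgame-perfect outcome: (B, c2) with payoffs (14, 19).

(B, c2)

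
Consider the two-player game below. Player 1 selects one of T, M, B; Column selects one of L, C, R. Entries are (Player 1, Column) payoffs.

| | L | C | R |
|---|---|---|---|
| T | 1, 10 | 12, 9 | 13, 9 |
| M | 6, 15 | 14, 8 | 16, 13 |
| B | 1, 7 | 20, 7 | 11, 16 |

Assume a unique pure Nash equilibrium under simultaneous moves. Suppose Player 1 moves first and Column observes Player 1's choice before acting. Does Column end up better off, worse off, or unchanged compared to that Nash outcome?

better off

Backward induction with Player 1 moving first.
- T: Column compares 10, 9, 9 and picks L; Player 1 would get 1.
- M: Column compares 15, 8, 13 and picks L; Player 1 would get 6.
- B: Column compares 7, 7, 16 and picks R; Player 1 would get 11.
Maximizing over 1, 6, 11, Player 1 chooses B. Subgame-perfect outcome: (B, R) with payoffs (11, 16).
Under simultaneous play:
Player 1's best replies: L→M; C→B; R→M.
Column's best replies: T→L; M→L; B→R.
Only (M, L) has each player best-responding; Nash payoffs (6, 15).
Column earns 16 sequentially versus 15 at the Nash outcome: better off.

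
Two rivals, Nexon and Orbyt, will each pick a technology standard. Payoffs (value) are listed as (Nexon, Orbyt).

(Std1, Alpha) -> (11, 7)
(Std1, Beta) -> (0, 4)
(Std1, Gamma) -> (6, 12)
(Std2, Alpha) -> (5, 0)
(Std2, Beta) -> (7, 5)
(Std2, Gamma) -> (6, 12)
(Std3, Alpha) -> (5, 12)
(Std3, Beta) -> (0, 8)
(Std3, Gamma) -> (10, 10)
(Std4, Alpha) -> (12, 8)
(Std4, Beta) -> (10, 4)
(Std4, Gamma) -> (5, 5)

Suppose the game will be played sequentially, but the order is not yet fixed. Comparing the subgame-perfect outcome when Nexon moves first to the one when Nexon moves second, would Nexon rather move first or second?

first

If Nexon leads: Orbyt's best replies are Std1→Gamma, Std2→Gamma, Std3→Alpha, Std4→Alpha; Nexon's induced payoffs 6, 6, 5, 12; outcome (Std4, Alpha), payoffs (12, 8).
If Orbyt leads: Nexon's best replies are Alpha→Std4, Beta→Std4, Gamma→Std3; Orbyt's induced payoffs 8, 4, 10; outcome (Std3, Gamma), payoffs (10, 10).
Nexon gets 12 moving first and 10 moving second, so Nexon prefers to move first.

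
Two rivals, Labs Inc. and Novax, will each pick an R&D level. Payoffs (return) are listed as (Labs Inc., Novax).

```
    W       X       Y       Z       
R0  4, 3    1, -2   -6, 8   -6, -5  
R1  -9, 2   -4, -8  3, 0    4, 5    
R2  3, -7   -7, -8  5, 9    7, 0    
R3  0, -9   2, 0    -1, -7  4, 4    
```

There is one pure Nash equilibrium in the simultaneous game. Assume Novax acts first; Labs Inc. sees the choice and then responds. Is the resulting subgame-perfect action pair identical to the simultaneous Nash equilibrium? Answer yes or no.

yes

Solve by backward induction (Novax leads).
- W → Labs Inc. plays R0 (best of 4, -9, 3, 0); Novax gets 3.
- X → Labs Inc. plays R3 (best of 1, -4, -7, 2); Novax gets 0.
- Y → Labs Inc. plays R2 (best of -6, 3, 5, -1); Novax gets 9.
- Z → Labs Inc. plays R2 (best of -6, 4, 7, 4); Novax gets 0.
Maximizing over 3, 0, 9, 0, Novax chooses Y. Subgame-perfect outcome: (R2, Y) with payoffs (5, 9).
Now find the simultaneous Nash equilibrium.
Labs Inc.'s best replies: W→R0; X→R3; Y→R2; Z→R2.
Novax's best replies: R0→Y; R1→Z; R2→Y; R3→Z.
Only (R2, Y) has each player best-responding; Nash payoffs (5, 9).
Sequential outcome (R2, Y) coincides with the Nash profile (R2, Y).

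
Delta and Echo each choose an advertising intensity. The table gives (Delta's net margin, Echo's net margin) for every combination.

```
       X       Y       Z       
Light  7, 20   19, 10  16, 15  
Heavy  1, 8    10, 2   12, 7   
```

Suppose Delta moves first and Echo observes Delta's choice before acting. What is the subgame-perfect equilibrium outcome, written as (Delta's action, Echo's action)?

(Light, X)

Work backward from Echo's decision.
- Light: BR = X, leader payoff 7.
- Heavy: BR = X, leader payoff 1.
Maximizing over 7, 1, Delta chooses Light. Subgame-perfect outcome: (Light, X) with payoffs (7, 20).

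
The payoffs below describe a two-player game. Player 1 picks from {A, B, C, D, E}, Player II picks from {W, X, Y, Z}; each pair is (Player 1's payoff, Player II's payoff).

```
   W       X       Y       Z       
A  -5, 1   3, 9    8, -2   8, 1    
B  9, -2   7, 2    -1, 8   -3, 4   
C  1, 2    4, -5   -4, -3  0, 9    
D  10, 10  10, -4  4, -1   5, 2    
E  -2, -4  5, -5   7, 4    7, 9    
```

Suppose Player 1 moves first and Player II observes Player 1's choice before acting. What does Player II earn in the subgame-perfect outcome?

10

Player II best-responds to each possible Player 1 move:
- A → Player II plays X (best of 1, 9, -2, 1); Player 1 gets 3.
- B → Player II plays Y (best of -2, 2, 8, 4); Player 1 gets -1.
- C → Player II plays Z (best of 2, -5, -3, 9); Player 1 gets 0.
- D → Player II plays W (best of 10, -4, -1, 2); Player 1 gets 10.
- E → Player II plays Z (best of -4, -5, 4, 9); Player 1 gets 7.
Maximizing over 3, -1, 0, 10, 7, Player 1 chooses D. Subgame-perfect outcome: (D, W) with payoffs (10, 10).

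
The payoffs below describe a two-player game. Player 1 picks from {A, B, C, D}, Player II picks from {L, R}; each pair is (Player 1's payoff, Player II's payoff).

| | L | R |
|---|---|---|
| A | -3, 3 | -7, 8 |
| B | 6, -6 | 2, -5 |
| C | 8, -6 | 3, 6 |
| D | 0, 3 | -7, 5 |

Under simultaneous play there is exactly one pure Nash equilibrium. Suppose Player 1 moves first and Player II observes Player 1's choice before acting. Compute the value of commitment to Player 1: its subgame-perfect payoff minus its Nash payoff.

0

Backward induction with Player 1 moving first.
- A: BR = R, leader payoff -7.
- B: BR = R, leader payoff 2.
- C: BR = R, leader payoff 3.
- D: BR = R, leader payoff -7.
Among -7, 2, 3, -7, the best is 3 at C. Subgame-perfect outcome: (C, R) with payoffs (3, 6).
For the simultaneous game, intersect best replies.
Player 1's best replies: L→C; R→C.
Player II's best replies: A→R; B→R; C→R; D→R.
Only (C, R) has each player best-responding; Nash payoffs (3, 6).
Player 1's commitment gain: 3 − 3 = 0.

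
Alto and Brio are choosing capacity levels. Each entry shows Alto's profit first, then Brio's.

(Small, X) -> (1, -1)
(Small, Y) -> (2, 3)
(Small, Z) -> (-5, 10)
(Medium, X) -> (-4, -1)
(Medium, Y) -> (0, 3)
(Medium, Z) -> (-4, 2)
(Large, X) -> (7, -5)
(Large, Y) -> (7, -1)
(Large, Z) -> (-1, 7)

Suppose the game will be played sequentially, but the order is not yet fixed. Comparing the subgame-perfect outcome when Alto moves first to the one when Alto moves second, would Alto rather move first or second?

first

If Alto leads: Brio's best replies are Small→Z, Medium→Y, Large→Z; Alto's induced payoffs -5, 0, -1; outcome (Medium, Y), payoffs (0, 3).
If Brio leads: Alto's best replies are X→Large, Y→Large, Z→Large; Brio's induced payoffs -5, -1, 7; outcome (Large, Z), payoffs (-1, 7).
Alto gets 0 moving first and -1 moving second, so Alto prefers to move first.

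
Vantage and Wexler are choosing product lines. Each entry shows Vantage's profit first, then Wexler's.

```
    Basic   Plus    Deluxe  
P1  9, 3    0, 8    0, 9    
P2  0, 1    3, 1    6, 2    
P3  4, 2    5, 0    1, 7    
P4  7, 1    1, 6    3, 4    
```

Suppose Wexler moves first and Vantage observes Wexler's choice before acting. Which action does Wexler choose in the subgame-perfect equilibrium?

Basic

Backward induction with Wexler moving first.
- Basic: Vantage compares 9, 0, 4, 7 and picks P1; Wexler would get 3.
- Plus: Vantage compares 0, 3, 5, 1 and picks P3; Wexler would get 0.
- Deluxe: Vantage compares 0, 6, 1, 3 and picks P2; Wexler would get 2.
Wexler's induced payoffs are 3, 0, 2, so Wexler commits to Basic. Subgame-perfect outcome: (P1, Basic) with payoffs (9, 3).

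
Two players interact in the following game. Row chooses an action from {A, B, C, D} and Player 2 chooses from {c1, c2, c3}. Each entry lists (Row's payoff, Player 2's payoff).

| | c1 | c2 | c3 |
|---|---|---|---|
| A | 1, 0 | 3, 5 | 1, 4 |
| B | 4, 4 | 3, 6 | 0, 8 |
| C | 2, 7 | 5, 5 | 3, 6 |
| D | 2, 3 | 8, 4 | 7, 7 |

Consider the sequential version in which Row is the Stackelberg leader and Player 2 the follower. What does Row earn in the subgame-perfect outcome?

7

Solve by backward induction (Row leads).
- A: Player 2 compares 0, 5, 4 and picks c2; Row would get 3.
- B: Player 2 compares 4, 6, 8 and picks c3; Row would get 0.
- C: Player 2 compares 7, 5, 6 and picks c1; Row would get 2.
- D: Player 2 compares 3, 4, 7 and picks c3; Row would get 7.
Maximizing over 3, 0, 2, 7, Row chooses D. Subgame-perfect outcome: (D, c3) with payoffs (7, 7).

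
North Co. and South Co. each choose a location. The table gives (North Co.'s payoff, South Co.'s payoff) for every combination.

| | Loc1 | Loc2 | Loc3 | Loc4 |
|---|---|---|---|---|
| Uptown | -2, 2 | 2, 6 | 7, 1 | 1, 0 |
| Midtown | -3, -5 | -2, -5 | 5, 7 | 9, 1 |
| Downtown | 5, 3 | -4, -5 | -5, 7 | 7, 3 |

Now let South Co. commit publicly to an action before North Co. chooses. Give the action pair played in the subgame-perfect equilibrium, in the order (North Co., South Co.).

(Uptown, Loc2)

Backward induction with South Co. moving first.
- Loc1: North Co. compares -2, -3, 5 and picks Downtown; South Co. would get 3.
- Loc2: North Co. compares 2, -2, -4 and picks Uptown; South Co. would get 6.
- Loc3: North Co. compares 7, 5, -5 and picks Uptown; South Co. would get 1.
- Loc4: North Co. compares 1, 9, 7 and picks Midtown; South Co. would get 1.
Among 3, 6, 1, 1, the best is 6 at Loc2. Subgame-perfect outcome: (Uptown, Loc2) with payoffs (2, 6).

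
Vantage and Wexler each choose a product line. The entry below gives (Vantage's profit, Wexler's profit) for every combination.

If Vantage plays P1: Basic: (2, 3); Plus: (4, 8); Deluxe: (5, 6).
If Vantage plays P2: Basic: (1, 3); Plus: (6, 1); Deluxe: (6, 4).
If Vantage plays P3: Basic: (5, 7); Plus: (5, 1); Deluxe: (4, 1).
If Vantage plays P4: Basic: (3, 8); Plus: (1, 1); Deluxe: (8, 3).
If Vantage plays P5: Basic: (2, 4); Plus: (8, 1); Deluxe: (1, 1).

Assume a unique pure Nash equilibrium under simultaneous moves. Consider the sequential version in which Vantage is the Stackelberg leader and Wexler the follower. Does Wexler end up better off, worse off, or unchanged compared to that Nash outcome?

Work backward from Wexler's decision.
- P1 → Wexler plays Plus (best of 3, 8, 6); Vantage gets 4.
- P2 → Wexler plays Deluxe (best of 3, 1, 4); Vantage gets 6.
- P3 → Wexler plays Basic (best of 7, 1, 1); Vantage gets 5.
- P4 → Wexler plays Basic (best of 8, 1, 3); Vantage gets 3.
- P5 → Wexler plays Basic (best of 4, 1, 1); Vantage gets 2.
Maximizing over 4, 6, 5, 3, 2, Vantage chooses P2. Subgame-perfect outcome: (P2, Deluxe) with payoffs (6, 4).
For the simultaneous game, intersect best replies.
Vantage's best replies: Basic→P3; Plus→P5; Deluxe→P4.
Wexler's best replies: P1→Plus; P2→Deluxe; P3→Basic; P4→Basic; P5→Basic.
Only (P3, Basic) has each player best-responding; Nash payoffs (5, 7).
Wexler earns 4 sequentially versus 7 at the Nash outcome: worse off.

worse off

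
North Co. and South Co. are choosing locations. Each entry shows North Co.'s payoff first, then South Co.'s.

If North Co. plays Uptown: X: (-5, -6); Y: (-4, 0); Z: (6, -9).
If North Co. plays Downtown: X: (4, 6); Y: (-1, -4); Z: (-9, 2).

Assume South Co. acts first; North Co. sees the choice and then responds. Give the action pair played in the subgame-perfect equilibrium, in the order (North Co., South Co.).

Solve by backward induction (South Co. leads).
- X: BR = Downtown, leader payoff 6.
- Y: BR = Downtown, leader payoff -4.
- Z: BR = Uptown, leader payoff -9.
Maximizing over 6, -4, -9, South Co. chooses X. Subgame-perfect outcome: (Downtown, X) with payoffs (4, 6).

(Downtown, X)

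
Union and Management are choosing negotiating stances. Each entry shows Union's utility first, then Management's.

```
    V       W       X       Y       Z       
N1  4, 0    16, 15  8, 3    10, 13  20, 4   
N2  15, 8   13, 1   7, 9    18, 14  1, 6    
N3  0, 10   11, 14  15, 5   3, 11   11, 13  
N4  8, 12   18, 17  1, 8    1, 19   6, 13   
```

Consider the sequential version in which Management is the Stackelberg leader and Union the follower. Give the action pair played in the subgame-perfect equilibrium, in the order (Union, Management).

(N4, W)

Backward induction with Management moving first.
- V: Union compares 4, 15, 0, 8 and picks N2; Management would get 8.
- W: Union compares 16, 13, 11, 18 and picks N4; Management would get 17.
- X: Union compares 8, 7, 15, 1 and picks N3; Management would get 5.
- Y: Union compares 10, 18, 3, 1 and picks N2; Management would get 14.
- Z: Union compares 20, 1, 11, 6 and picks N1; Management would get 4.
Among 8, 17, 5, 14, 4, the best is 17 at W. Subgame-perfect outcome: (N4, W) with payoffs (18, 17).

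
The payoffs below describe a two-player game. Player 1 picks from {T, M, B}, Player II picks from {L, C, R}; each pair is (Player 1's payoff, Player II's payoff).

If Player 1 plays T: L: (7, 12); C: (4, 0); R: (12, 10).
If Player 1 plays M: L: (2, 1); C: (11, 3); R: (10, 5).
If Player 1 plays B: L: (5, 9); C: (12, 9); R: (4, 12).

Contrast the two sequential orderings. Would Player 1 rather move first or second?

first

If Player 1 leads: Player II's best replies are T→L, M→R, B→R; Player 1's induced payoffs 7, 10, 4; outcome (M, R), payoffs (10, 5).
If Player II leads: Player 1's best replies are L→T, C→B, R→T; Player II's induced payoffs 12, 9, 10; outcome (T, L), payoffs (7, 12).
Player 1 gets 10 moving first and 7 moving second, so Player 1 prefers to move first.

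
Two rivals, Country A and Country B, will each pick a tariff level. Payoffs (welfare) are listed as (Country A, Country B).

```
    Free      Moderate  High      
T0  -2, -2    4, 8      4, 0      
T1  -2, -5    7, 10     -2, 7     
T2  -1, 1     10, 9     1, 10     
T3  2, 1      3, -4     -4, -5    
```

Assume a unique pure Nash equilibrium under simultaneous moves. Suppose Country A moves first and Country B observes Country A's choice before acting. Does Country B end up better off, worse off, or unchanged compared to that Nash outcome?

Country B best-responds to each possible Country A move:
- T0 → Country B plays Moderate (best of -2, 8, 0); Country A gets 4.
- T1 → Country B plays Moderate (best of -5, 10, 7); Country A gets 7.
- T2 → Country B plays High (best of 1, 9, 10); Country A gets 1.
- T3 → Country B plays Free (best of 1, -4, -5); Country A gets 2.
Maximizing over 4, 7, 1, 2, Country A chooses T1. Subgame-perfect outcome: (T1, Moderate) with payoffs (7, 10).
For the simultaneous game, intersect best replies.
Country A's best replies: Free→T3; Moderate→T2; High→T0.
Country B's best replies: T0→Moderate; T1→Moderate; T2→High; T3→Free.
The unique mutual best reply is (T3, Free), giving (2, 1).
Country B earns 10 sequentially versus 1 at the Nash outcome: better off.

better off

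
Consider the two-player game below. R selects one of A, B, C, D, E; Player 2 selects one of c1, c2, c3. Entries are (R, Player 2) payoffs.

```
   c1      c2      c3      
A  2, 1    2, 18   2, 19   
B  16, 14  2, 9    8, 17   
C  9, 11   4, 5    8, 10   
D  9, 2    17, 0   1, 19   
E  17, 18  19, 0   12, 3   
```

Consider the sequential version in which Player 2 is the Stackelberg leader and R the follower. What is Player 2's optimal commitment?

Work backward from R's decision.
- c1: R compares 2, 16, 9, 9, 17 and picks E; Player 2 would get 18.
- c2: R compares 2, 2, 4, 17, 19 and picks E; Player 2 would get 0.
- c3: R compares 2, 8, 8, 1, 12 and picks E; Player 2 would get 3.
Maximizing over 18, 0, 3, Player 2 chooses c1. Subgame-perfect outcome: (E, c1) with payoffs (17, 18).

c1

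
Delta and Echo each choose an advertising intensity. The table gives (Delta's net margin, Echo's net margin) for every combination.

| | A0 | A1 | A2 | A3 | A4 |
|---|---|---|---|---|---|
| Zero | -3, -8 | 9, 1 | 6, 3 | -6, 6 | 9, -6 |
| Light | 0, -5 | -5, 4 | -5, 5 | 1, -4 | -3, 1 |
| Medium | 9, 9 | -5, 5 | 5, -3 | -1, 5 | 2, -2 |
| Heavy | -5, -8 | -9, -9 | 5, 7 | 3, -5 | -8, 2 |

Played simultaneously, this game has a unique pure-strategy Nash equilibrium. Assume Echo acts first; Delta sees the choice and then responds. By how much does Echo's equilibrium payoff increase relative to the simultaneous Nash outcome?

Backward induction with Echo moving first.
- A0: Delta compares -3, 0, 9, -5 and picks Medium; Echo would get 9.
- A1: Delta compares 9, -5, -5, -9 and picks Zero; Echo would get 1.
- A2: Delta compares 6, -5, 5, 5 and picks Zero; Echo would get 3.
- A3: Delta compares -6, 1, -1, 3 and picks Heavy; Echo would get -5.
- A4: Delta compares 9, -3, 2, -8 and picks Zero; Echo would get -6.
Among 9, 1, 3, -5, -6, the best is 9 at A0. Subgame-perfect outcome: (Medium, A0) with payoffs (9, 9).
Under simultaneous play:
Delta's best replies: A0→Medium; A1→Zero; A2→Zero; A3→Heavy; A4→Zero.
Echo's best replies: Zero→A3; Light→A2; Medium→A0; Heavy→A2.
The unique mutual best reply is (Medium, A0), giving (9, 9).
Echo's commitment gain: 9 − 9 = 0.

0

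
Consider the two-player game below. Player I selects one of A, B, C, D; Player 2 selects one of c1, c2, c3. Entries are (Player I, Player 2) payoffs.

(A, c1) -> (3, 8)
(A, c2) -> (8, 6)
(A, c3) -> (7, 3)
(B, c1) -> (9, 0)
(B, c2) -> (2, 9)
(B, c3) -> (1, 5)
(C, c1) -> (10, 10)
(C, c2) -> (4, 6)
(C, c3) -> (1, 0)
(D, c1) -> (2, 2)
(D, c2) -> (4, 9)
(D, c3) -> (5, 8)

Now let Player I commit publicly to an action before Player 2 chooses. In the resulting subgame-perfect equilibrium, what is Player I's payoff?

10

Work backward from Player 2's decision.
- A: BR = c1, leader payoff 3.
- B: BR = c2, leader payoff 2.
- C: BR = c1, leader payoff 10.
- D: BR = c2, leader payoff 4.
Player I's induced payoffs are 3, 2, 10, 4, so Player I commits to C. Subgame-perfect outcome: (C, c1) with payoffs (10, 10).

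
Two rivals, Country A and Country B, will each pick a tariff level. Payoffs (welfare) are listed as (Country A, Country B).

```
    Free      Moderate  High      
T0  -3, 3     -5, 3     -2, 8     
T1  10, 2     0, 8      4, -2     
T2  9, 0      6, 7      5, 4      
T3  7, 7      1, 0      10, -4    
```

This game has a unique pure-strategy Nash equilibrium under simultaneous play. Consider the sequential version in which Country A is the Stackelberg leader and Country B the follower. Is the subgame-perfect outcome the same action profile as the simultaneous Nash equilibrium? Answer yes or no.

Country B best-responds to each possible Country A move:
- T0: BR = High, leader payoff -2.
- T1: BR = Moderate, leader payoff 0.
- T2: BR = Moderate, leader payoff 6.
- T3: BR = Free, leader payoff 7.
Maximizing over -2, 0, 6, 7, Country A chooses T3. Subgame-perfect outcome: (T3, Free) with payoffs (7, 7).
For the simultaneous game, intersect best replies.
Country A's best replies: Free→T1; Moderate→T2; High→T3.
Country B's best replies: T0→High; T1→Moderate; T2→Moderate; T3→Free.
Only (T2, Moderate) has each player best-responding; Nash payoffs (6, 7).
Sequential outcome (T3, Free) differs from the Nash profile (T2, Moderate).

no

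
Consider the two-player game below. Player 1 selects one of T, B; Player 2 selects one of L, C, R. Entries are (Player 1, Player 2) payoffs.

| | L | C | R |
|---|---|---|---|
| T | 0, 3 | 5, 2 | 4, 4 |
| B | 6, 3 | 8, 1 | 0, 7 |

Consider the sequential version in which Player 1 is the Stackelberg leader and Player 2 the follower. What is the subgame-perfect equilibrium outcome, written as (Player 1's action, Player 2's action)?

Backward induction with Player 1 moving first.
- T → Player 2 plays R (best of 3, 2, 4); Player 1 gets 4.
- B → Player 2 plays R (best of 3, 1, 7); Player 1 gets 0.
Maximizing over 4, 0, Player 1 chooses T. Subgame-perfect outcome: (T, R) with payoffs (4, 4).

(T, R)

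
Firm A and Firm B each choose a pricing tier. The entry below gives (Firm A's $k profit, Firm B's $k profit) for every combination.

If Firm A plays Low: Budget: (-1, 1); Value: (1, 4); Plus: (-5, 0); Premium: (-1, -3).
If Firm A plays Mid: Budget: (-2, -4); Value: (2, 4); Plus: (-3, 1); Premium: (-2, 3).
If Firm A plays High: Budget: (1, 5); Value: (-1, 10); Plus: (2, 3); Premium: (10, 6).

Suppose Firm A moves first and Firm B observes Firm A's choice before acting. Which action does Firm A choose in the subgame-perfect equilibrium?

Mid

Solve by backward induction (Firm A leads).
- Low → Firm B plays Value (best of 1, 4, 0, -3); Firm A gets 1.
- Mid → Firm B plays Value (best of -4, 4, 1, 3); Firm A gets 2.
- High → Firm B plays Value (best of 5, 10, 3, 6); Firm A gets -1.
Firm A's induced payoffs are 1, 2, -1, so Firm A commits to Mid. Subgame-perfect outcome: (Mid, Value) with payoffs (2, 4).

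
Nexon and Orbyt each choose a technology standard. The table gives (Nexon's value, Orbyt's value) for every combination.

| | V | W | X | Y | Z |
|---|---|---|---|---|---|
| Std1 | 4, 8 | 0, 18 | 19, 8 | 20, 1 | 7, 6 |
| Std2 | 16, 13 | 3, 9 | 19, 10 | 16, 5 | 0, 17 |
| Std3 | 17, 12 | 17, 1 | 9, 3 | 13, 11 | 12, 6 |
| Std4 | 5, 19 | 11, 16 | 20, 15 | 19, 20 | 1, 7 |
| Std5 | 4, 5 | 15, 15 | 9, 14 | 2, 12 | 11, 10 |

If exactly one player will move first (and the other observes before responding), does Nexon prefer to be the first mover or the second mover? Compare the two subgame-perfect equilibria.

If Nexon leads: Orbyt's best replies are Std1→W, Std2→Z, Std3→V, Std4→Y, Std5→W; Nexon's induced payoffs 0, 0, 17, 19, 15; outcome (Std4, Y), payoffs (19, 20).
If Orbyt leads: Nexon's best replies are V→Std3, W→Std3, X→Std4, Y→Std1, Z→Std3; Orbyt's induced payoffs 12, 1, 15, 1, 6; outcome (Std4, X), payoffs (20, 15).
Nexon gets 19 moving first and 20 moving second, so Nexon prefers to move second.

second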